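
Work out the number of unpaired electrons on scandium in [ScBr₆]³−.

Each bromide is −1; balancing the −3 overall charge requires Sc(III).
Sc sits in group 3, so the d-electron count is 3 − 3 = 0.
In an octahedral field the d⁰ configuration is t₂g⁰e_g⁰, giving 0 unpaired electrons.

0 unpaired electrons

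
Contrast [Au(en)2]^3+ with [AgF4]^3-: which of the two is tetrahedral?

[AgF4]^3-

For [Au(en)2]^3+: Ethylenediamine is neutral; balancing the +3 overall charge requires Au(III). Gold is a group-11 element; Au(III) is therefore d⁸. A 5d d⁸ ion has a large crystal-field splitting; square planar leaves the high-energy d_{x²−y²} orbital empty and maximises CFSE. → square planar.
For [AgF4]^3-: Each fluoride is −1; balancing the −3 overall charge requires Ag(I). Ag sits in group 11, so the d-electron count is 11 − 1 = 10. A d¹⁰ ion has no crystal-field stabilisation preference between square planar and tetrahedral, so four ligands adopt the sterically favoured tetrahedral geometry. → tetrahedral.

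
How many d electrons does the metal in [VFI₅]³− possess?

d²

Summing ligand charges against the −3 overall charge gives an oxidation state of +3 for vanadium.
Vanadium is a group-5 element; V(III) is therefore d².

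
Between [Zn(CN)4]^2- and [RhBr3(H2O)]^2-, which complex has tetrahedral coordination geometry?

[Zn(CN)4]^2-

For [Zn(CN)4]^2-: Summing ligand charges against the −2 overall charge gives an oxidation state of +2 for zinc. Zn sits in group 12, so the d-electron count is 12 − 2 = 10. A d¹⁰ ion has no crystal-field stabilisation preference between square planar and tetrahedral, so four ligands adopt the sterically favoured tetrahedral geometry. → tetrahedral.
For [RhBr3(H2O)]^2-: Ligand charges: each bromide is −1; water is neutral. With an overall charge of −2 the rhodium centre must be in the +1 oxidation state. Rh sits in group 9, so the d-electron count is 9 − 1 = 8. A 4d d⁸ ion has a large crystal-field splitting; square planar leaves the high-energy d_{x²−y²} orbital empty and maximises CFSE. → square planar.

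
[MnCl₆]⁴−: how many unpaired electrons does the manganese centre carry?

5 unpaired electrons

Summing ligand charges against the −4 overall charge gives an oxidation state of +2 for manganese.
Group 7 minus oxidation state 2 gives a d⁵ configuration.
The spin state decides the count: Chloride is a weak-field ligand for a first-row metal, so the complex is high-spin.
An octahedral high-spin d⁵ ion is t₂g³e_g², giving 5 unpaired electrons.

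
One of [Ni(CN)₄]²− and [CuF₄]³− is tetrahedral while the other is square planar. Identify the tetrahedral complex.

[CuF₄]³−

For [Ni(CN)₄]²−: Ligand charges: each cyanide is −1. With an overall charge of −2 the nickel centre must be in the +2 oxidation state. Ni sits in group 10, so the d-electron count is 10 − 2 = 8. Cyanide is a strong-field ligand (high in the spectrochemical series). A 3d d⁸ ion with strong-field ligands gains enough CFSE to favour square planar over tetrahedral. → square planar.
For [CuF₄]³−: Ligand charges: each fluoride is −1. With an overall charge of −3 the copper centre must be in the +1 oxidation state. Copper is a group-11 element; Cu(I) is therefore d¹⁰. A d¹⁰ ion has no crystal-field stabilisation preference between square planar and tetrahedral, so four ligands adopt the sterically favoured tetrahedral geometry. → tetrahedral.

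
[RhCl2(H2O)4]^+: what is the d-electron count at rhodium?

Ligand charges: each chloride is −1; water is neutral. With an overall charge of +1 the rhodium centre must be in the +3 oxidation state.
Rh sits in group 9, so the d-electron count is 9 − 3 = 6.

d6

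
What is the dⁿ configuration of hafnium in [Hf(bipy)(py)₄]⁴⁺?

d⁰

Summing ligand charges against the +4 overall charge gives an oxidation state of +4 for hafnium.
Hf sits in group 4, so the d-electron count is 4 − 4 = 0.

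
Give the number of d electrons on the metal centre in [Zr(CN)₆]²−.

Each cyanide is −1; balancing the −2 overall charge requires Zr(IV).
Zr sits in group 4, so the d-electron count is 4 − 4 = 0.

d⁰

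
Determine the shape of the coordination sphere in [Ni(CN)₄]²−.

square planar

Summing ligand charges against the −2 overall charge gives an oxidation state of +2 for nickel.
Ni sits in group 10, so the d-electron count is 10 − 2 = 8.
With 4 monodentate ligands the coordination number is 4.
Cyanide is a strong-field ligand (high in the spectrochemical series).
A 3d d⁸ ion with strong-field ligands gains enough CFSE to favour square planar over tetrahedral.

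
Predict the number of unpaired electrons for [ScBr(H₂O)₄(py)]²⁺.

Summing ligand charges against the +2 overall charge gives an oxidation state of +3 for scandium.
Sc sits in group 3, so the d-electron count is 3 − 3 = 0.
In an octahedral field the d⁰ configuration is t₂g⁰e_g⁰, giving 0 unpaired electrons.

0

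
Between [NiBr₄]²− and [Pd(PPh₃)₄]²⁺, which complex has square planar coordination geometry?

For [NiBr₄]²−: Each bromide is −1; balancing the −2 overall charge requires Ni(II). Group 10 minus oxidation state 2 gives a d⁸ configuration. Bromide is a weak-field ligand. With weak-field ligands the CFSE gain from square planar is small, so a 3d d⁸ ion takes the sterically preferred tetrahedral geometry. → tetrahedral.
For [Pd(PPh₃)₄]²⁺: Triphenylphosphine is neutral; balancing the +2 overall charge requires Pd(II). Pd sits in group 10, so the d-electron count is 10 − 2 = 8. A 4d d⁸ ion has a large crystal-field splitting; square planar leaves the high-energy d_{x²−y²} orbital empty and maximises CFSE. → square planar.

[Pd(PPh₃)₄]²⁺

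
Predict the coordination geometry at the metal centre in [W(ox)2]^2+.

tetrahedral

Each oxalate is −2; balancing the +2 overall charge requires W(VI).
W sits in group 6, so the d-electron count is 6 − 6 = 0.
Counting donor atoms: 2×oxalate (bidentate) → 4 donors. Coordination number = 4.
A d⁰ ion has no crystal-field stabilisation preference between square planar and tetrahedral, so four ligands adopt the sterically favoured tetrahedral geometry.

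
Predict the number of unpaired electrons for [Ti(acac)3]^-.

Ligand charges: each acetylacetonate is −1. With an overall charge of −1 the titanium centre must be in the +2 oxidation state.
Group 4 minus oxidation state 2 gives a d² configuration.
Counting donor atoms: 3×acetylacetonate (bidentate) → 6 donors. Coordination number = 6.
In an octahedral field the d² configuration is t₂g²e_g⁰ (only one arrangement possible), giving 2 unpaired electrons.

2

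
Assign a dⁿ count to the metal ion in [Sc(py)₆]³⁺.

Pyridine is neutral; balancing the +3 overall charge requires Sc(III).
Scandium is a group-3 element; Sc(III) is therefore d⁰.

d0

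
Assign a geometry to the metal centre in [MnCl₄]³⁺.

tetrahedral

Summing ligand charges against the +3 overall charge gives an oxidation state of +7 for manganese.
Group 7 minus oxidation state 7 gives a d⁰ configuration.
With 4 monodentate ligands the coordination number is 4.
A d⁰ ion has no crystal-field stabilisation preference between square planar and tetrahedral, so four ligands adopt the sterically favoured tetrahedral geometry.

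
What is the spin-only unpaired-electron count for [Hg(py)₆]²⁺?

0

Pyridine is neutral; balancing the +2 overall charge requires Hg(II).
Hg sits in group 12, so the d-electron count is 12 − 2 = 10.
In an octahedral field the d¹⁰ configuration is t₂g⁶e_g⁴, giving 0 unpaired electrons.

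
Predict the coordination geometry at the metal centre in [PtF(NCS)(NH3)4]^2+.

octahedral

Ligand charges: each fluoride is −1; each isothiocyanate is −1; ammonia is neutral. With an overall charge of +2 the platinum centre must be in the +4 oxidation state.
Pt sits in group 10, so the d-electron count is 10 − 4 = 6.
With 6 monodentate ligands the coordination number is 6.
Six donors around a single metal centre give an octahedral coordination sphere.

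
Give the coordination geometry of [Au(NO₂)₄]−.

square planar

Summing ligand charges against the −1 overall charge gives an oxidation state of +3 for gold.
Au sits in group 11, so the d-electron count is 11 − 3 = 8.
With 4 monodentate ligands the coordination number is 4.
A 5d d⁸ ion has a large crystal-field splitting; square planar leaves the high-energy d_{x²−y²} orbital empty and maximises CFSE.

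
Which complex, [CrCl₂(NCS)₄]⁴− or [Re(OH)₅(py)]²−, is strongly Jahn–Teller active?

[CrCl₂(NCS)₄]⁴−: Ligand charges: each chloride is −1; each isothiocyanate is −1. With an overall charge of −4 the chromium centre must be in the +2 oxidation state. Group 6 minus oxidation state 2 gives a d⁴ configuration. Chloride and isothiocyanate are weak-field ligands for a first-row metal, so the complex is high-spin. The t₂g³e_g¹ (high-spin) configuration has an unevenly filled e_g set; the Jahn–Teller theorem predicts a tetragonal distortion (typically axial elongation) to lift the degeneracy.
[Re(OH)₅(py)]²−: Ligand charges: each hydroxide is −1; pyridine is neutral. With an overall charge of −2 the rhenium centre must be in the +3 oxidation state. Re sits in group 7, so the d-electron count is 7 − 3 = 4. A 5d ion has a large Δₒ and is invariably low-spin. The d⁴ configuration leaves the e_g set evenly filled (or empty) — no strong Jahn–Teller driving force.

[CrCl₂(NCS)₄]⁴−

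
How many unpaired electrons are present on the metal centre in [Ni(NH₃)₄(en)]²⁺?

2 unpaired electrons

Ligand charges: ammonia is neutral; ethylenediamine is neutral. With an overall charge of +2 the nickel centre must be in the +2 oxidation state.
Ni sits in group 10, so the d-electron count is 10 − 2 = 8.
Counting donor atoms: 4×ammonia (monodentate) → 4 donors; 1×ethylenediamine (bidentate) → 2 donors. Coordination number = 6.
In an octahedral field the d⁸ configuration is t₂g⁶e_g² (only one arrangement possible), giving 2 unpaired electrons.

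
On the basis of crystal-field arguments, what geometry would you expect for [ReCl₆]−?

octahedral

Summing ligand charges against the −1 overall charge gives an oxidation state of +5 for rhenium.
Rhenium is a group-7 element; Re(V) is therefore d².
Coordination number: 6.
Six donors around a single metal centre give an octahedral coordination sphere.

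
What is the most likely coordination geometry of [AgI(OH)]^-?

linear

Ligand charges: each iodide is −1; each hydroxide is −1. With an overall charge of −1 the silver centre must be in the +1 oxidation state.
Group 11 minus oxidation state 1 gives a d¹⁰ configuration.
With 2 monodentate ligands the coordination number is 2.
A d¹⁰ ion with only two ligands adopts a linear arrangement (sp hybridisation; no CFSE preference).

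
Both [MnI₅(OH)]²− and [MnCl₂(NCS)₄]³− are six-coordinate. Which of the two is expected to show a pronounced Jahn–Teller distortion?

[MnI₅(OH)]²−: Each iodide is −1; each hydroxide is −1; balancing the −2 overall charge requires Mn(IV). Manganese is a group-7 element; Mn(IV) is therefore d³. The d³ configuration leaves the e_g set evenly filled (or empty) — no strong Jahn–Teller driving force.
[MnCl₂(NCS)₄]³−: Summing ligand charges against the −3 overall charge gives an oxidation state of +3 for manganese. Mn sits in group 7, so the d-electron count is 7 − 3 = 4. Chloride and isothiocyanate are weak-field ligands for a first-row metal, so the complex is high-spin. The t₂g³e_g¹ (high-spin) configuration has an unevenly filled e_g set; the Jahn–Teller theorem predicts a tetragonal distortion (typically axial elongation) to lift the degeneracy.

[MnCl₂(NCS)₄]³−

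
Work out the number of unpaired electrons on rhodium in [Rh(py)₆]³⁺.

Summing ligand charges against the +3 overall charge gives an oxidation state of +3 for rhodium.
Rh sits in group 9, so the d-electron count is 9 − 3 = 6.
The spin state decides the count: a 4d ion has a large Δₒ and is invariably low-spin.
An octahedral low-spin d⁶ ion is t₂g⁶e_g⁰, giving 0 unpaired electrons.

0 unpaired electrons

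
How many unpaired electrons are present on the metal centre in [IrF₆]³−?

Ligand charges: each fluoride is −1. With an overall charge of −3 the iridium centre must be in the +3 oxidation state.
Group 9 minus oxidation state 3 gives a d⁶ configuration.
The spin state decides the count: a 5d ion has a large Δₒ and is invariably low-spin.
An octahedral low-spin d⁶ ion is t₂g⁶e_g⁰, giving 0 unpaired electrons.

0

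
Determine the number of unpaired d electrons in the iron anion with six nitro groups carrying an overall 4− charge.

0 unpaired electrons

Ligand charges: each nitro (N-bound nitrite) is −1. With an overall charge of −4 the iron centre must be in the +2 oxidation state.
Fe sits in group 8, so the d-electron count is 8 − 2 = 6.
The spin state decides the count: Nitro (N-bound nitrite) is a strong-field ligand (high in the spectrochemical series) for a first-row metal, so the complex is low-spin.
An octahedral low-spin d⁶ ion is t₂g⁶e_g⁰, giving 0 unpaired electrons.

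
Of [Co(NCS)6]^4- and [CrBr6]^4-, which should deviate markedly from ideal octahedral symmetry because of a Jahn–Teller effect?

[CrBr6]^4-

[Co(NCS)6]^4-: Ligand charges: each isothiocyanate is −1. With an overall charge of −4 the cobalt centre must be in the +2 oxidation state. Group 9 minus oxidation state 2 gives a d⁷ configuration. Isothiocyanate is a weak-field ligand for a first-row metal, so the complex is high-spin. The d⁷ configuration leaves the e_g set evenly filled (or empty) — no strong Jahn–Teller driving force.
[CrBr6]^4-: Each bromide is −1; balancing the −4 overall charge requires Cr(II). Chromium is a group-6 element; Cr(II) is therefore d⁴. Bromide is a weak-field ligand for a first-row metal, so the complex is high-spin. The t₂g³e_g¹ (high-spin) configuration has an unevenly filled e_g set; the Jahn–Teller theorem predicts a tetragonal distortion (typically axial elongation) to lift the degeneracy.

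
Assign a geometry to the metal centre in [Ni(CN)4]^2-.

Ligand charges: each cyanide is −1. With an overall charge of −2 the nickel centre must be in the +2 oxidation state.
Group 10 minus oxidation state 2 gives a d⁸ configuration.
With 4 monodentate ligands the coordination number is 4.
Cyanide is a strong-field ligand (high in the spectrochemical series).
A 3d d⁸ ion with strong-field ligands gains enough CFSE to favour square planar over tetrahedral.

square planar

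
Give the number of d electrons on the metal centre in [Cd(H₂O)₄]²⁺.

d10

Water is neutral; balancing the +2 overall charge requires Cd(II).
Group 12 minus oxidation state 2 gives a d¹⁰ configuration.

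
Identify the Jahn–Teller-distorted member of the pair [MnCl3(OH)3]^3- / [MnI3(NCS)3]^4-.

[MnCl3(OH)3]^3-: Summing ligand charges against the −3 overall charge gives an oxidation state of +3 for manganese. Mn sits in group 7, so the d-electron count is 7 − 3 = 4. Chloride and hydroxide are weak-field ligands for a first-row metal, so the complex is high-spin. The t₂g³e_g¹ (high-spin) configuration has an unevenly filled e_g set; the Jahn–Teller theorem predicts a tetragonal distortion (typically axial elongation) to lift the degeneracy.
[MnI3(NCS)3]^4-: Each iodide is −1; each isothiocyanate is −1; balancing the −4 overall charge requires Mn(II). Manganese is a group-7 element; Mn(II) is therefore d⁵. Iodide and isothiocyanate are weak-field ligands for a first-row metal, so the complex is high-spin. The d⁵ configuration leaves the e_g set evenly filled (or empty) — no strong Jahn–Teller driving force.

[MnCl3(OH)3]^3-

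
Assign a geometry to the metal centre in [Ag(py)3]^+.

trigonal planar

Summing ligand charges against the +1 overall charge gives an oxidation state of +1 for silver.
Ag sits in group 11, so the d-electron count is 11 − 1 = 10.
With 3 monodentate ligands the coordination number is 3.
Three ligands around a d¹⁰ centre minimise repulsion in a trigonal-planar arrangement.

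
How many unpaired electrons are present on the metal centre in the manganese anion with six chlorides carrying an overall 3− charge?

4 unpaired electrons

Each chloride is −1; balancing the −3 overall charge requires Mn(III).
Mn sits in group 7, so the d-electron count is 7 − 3 = 4.
The spin state decides the count: Chloride is a weak-field ligand for a first-row metal, so the complex is high-spin.
An octahedral high-spin d⁴ ion is t₂g³e_g¹, giving 4 unpaired electrons.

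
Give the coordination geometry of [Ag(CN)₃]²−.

Ligand charges: each cyanide is −1. With an overall charge of −2 the silver centre must be in the +1 oxidation state.
Ag sits in group 11, so the d-electron count is 11 − 1 = 10.
With 3 monodentate ligands the coordination number is 3.
Three ligands around a d¹⁰ centre minimise repulsion in a trigonal-planar arrangement.

trigonal planar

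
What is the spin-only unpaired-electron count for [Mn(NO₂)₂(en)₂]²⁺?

Each nitro (N-bound nitrite) is −1; ethylenediamine is neutral; balancing the +2 overall charge requires Mn(IV).
Mn sits in group 7, so the d-electron count is 7 − 4 = 3.
Counting donor atoms: 2×nitro (N-bound nitrite) (monodentate) → 2 donors; 2×ethylenediamine (bidentate) → 4 donors. Coordination number = 6.
In an octahedral field the d³ configuration is t₂g³e_g⁰ (only one arrangement possible), giving 3 unpaired electrons.

3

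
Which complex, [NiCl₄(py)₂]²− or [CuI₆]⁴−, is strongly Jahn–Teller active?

[CuI₆]⁴−

[NiCl₄(py)₂]²−: Each chloride is −1; pyridine is neutral; balancing the −2 overall charge requires Ni(II). Ni sits in group 10, so the d-electron count is 10 − 2 = 8. The d⁸ configuration leaves the e_g set evenly filled (or empty) — no strong Jahn–Teller driving force.
[CuI₆]⁴−: Each iodide is −1; balancing the −4 overall charge requires Cu(II). Group 11 minus oxidation state 2 gives a d⁹ configuration. The t₂g⁶e_g³ configuration has an unevenly filled e_g set; the Jahn–Teller theorem predicts a tetragonal distortion (typically axial elongation) to lift the degeneracy.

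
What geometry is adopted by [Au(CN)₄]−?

square planar

Ligand charges: each cyanide is −1. With an overall charge of −1 the gold centre must be in the +3 oxidation state.
Gold is a group-11 element; Au(III) is therefore d⁸.
Coordination number: 4.
A 5d d⁸ ion has a large crystal-field splitting; square planar leaves the high-energy d_{x²−y²} orbital empty and maximises CFSE.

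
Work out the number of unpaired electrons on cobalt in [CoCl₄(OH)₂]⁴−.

Ligand charges: each chloride is −1; each hydroxide is −1. With an overall charge of −4 the cobalt centre must be in the +2 oxidation state.
Co sits in group 9, so the d-electron count is 9 − 2 = 7.
The spin state decides the count: Chloride and hydroxide are weak-field ligands for a first-row metal, so the complex is high-spin.
An octahedral high-spin d⁷ ion is t₂g⁵e_g², giving 3 unpaired electrons.

3 unpaired electrons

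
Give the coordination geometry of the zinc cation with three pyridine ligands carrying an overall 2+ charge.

trigonal planar

Summing ligand charges against the +2 overall charge gives an oxidation state of +2 for zinc.
Zn sits in group 12, so the d-electron count is 12 − 2 = 10.
With 3 monodentate ligands the coordination number is 3.
Three ligands around a d¹⁰ centre minimise repulsion in a trigonal-planar arrangement.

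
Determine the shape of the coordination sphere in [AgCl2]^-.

Ligand charges: each chloride is −1. With an overall charge of −1 the silver centre must be in the +1 oxidation state.
Group 11 minus oxidation state 1 gives a d¹⁰ configuration.
Coordination number: 2.
A d¹⁰ ion with only two ligands adopts a linear arrangement (sp hybridisation; no CFSE preference).

linear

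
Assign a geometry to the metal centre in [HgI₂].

linear

Ligand charges: each iodide is −1. With an overall charge of 0 the mercury centre must be in the +2 oxidation state.
Mercury is a group-12 element; Hg(II) is therefore d¹⁰.
Coordination number: 2.
A d¹⁰ ion with only two ligands adopts a linear arrangement (sp hybridisation; no CFSE preference).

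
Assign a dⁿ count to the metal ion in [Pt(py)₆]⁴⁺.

Ligand charges: pyridine is neutral. With an overall charge of +4 the platinum centre must be in the +4 oxidation state.
Pt sits in group 10, so the d-electron count is 10 − 4 = 6.

d6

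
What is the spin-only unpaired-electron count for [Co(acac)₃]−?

3 unpaired electrons

Each acetylacetonate is −1; balancing the −1 overall charge requires Co(II).
Co sits in group 9, so the d-electron count is 9 − 2 = 7.
Counting donor atoms: 3×acetylacetonate (bidentate) → 6 donors. Coordination number = 6.
The spin state decides the count: Acetylacetonate is a weak-field ligand for a first-row metal, so the complex is high-spin.
An octahedral high-spin d⁷ ion is t₂g⁵e_g², giving 3 unpaired electrons.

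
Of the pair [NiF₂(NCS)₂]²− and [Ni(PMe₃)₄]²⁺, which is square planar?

[Ni(PMe₃)₄]²⁺

For [NiF₂(NCS)₂]²−: Each fluoride is −1; each isothiocyanate is −1; balancing the −2 overall charge requires Ni(II). Ni sits in group 10, so the d-electron count is 10 − 2 = 8. Fluoride and isothiocyanate are weak-field ligands. With weak-field ligands the CFSE gain from square planar is small, so a 3d d⁸ ion takes the sterically preferred tetrahedral geometry. → tetrahedral.
For [Ni(PMe₃)₄]²⁺: Ligand charges: trimethylphosphine is neutral. With an overall charge of +2 the nickel centre must be in the +2 oxidation state. Ni sits in group 10, so the d-electron count is 10 − 2 = 8. Trimethylphosphine is a strong-field ligand (high in the spectrochemical series). A 3d d⁸ ion with strong-field ligands gains enough CFSE to favour square planar over tetrahedral. → square planar.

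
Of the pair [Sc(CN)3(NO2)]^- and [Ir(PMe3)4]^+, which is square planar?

For [Sc(CN)3(NO2)]^-: Summing ligand charges against the −1 overall charge gives an oxidation state of +3 for scandium. Sc sits in group 3, so the d-electron count is 3 − 3 = 0. A d⁰ ion has no crystal-field stabilisation preference between square planar and tetrahedral, so four ligands adopt the sterically favoured tetrahedral geometry. → tetrahedral.
For [Ir(PMe3)4]^+: Ligand charges: trimethylphosphine is neutral. With an overall charge of +1 the iridium centre must be in the +1 oxidation state. Iridium is a group-9 element; Ir(I) is therefore d⁸. A 5d d⁸ ion has a large crystal-field splitting; square planar leaves the high-energy d_{x²−y²} orbital empty and maximises CFSE. → square planar.

[Ir(PMe3)4]^+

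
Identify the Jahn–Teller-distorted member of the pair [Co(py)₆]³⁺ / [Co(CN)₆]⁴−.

[Co(py)₆]³⁺: Pyridine is neutral; balancing the +3 overall charge requires Co(III). Cobalt is a group-9 element; Co(III) is therefore d⁶. Co(III) has an exceptionally large octahedral splitting and is low-spin with essentially every ligand except fluoride. The d⁶ configuration leaves the e_g set evenly filled (or empty) — no strong Jahn–Teller driving force.
[Co(CN)₆]⁴−: Each cyanide is −1; balancing the −4 overall charge requires Co(II). Cobalt is a group-9 element; Co(II) is therefore d⁷. Cyanide is a strong-field ligand (high in the spectrochemical series) for a first-row metal, so the complex is low-spin. The t₂g⁶e_g¹ (low-spin) configuration has an unevenly filled e_g set; the Jahn–Teller theorem predicts a tetragonal distortion (typically axial elongation) to lift the degeneracy.

[Co(CN)₆]⁴−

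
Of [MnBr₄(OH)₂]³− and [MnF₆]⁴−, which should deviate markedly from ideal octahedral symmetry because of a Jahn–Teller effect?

[MnBr₄(OH)₂]³−: Each bromide is −1; each hydroxide is −1; balancing the −3 overall charge requires Mn(III). Group 7 minus oxidation state 3 gives a d⁴ configuration. Bromide and hydroxide are weak-field ligands for a first-row metal, so the complex is high-spin. The t₂g³e_g¹ (high-spin) configuration has an unevenly filled e_g set; the Jahn–Teller theorem predicts a tetragonal distortion (typically axial elongation) to lift the degeneracy.
[MnF₆]⁴−: Each fluoride is −1; balancing the −4 overall charge requires Mn(II). Group 7 minus oxidation state 2 gives a d⁵ configuration. Fluoride is a weak-field ligand for a first-row metal, so the complex is high-spin. The d⁵ configuration leaves the e_g set evenly filled (or empty) — no strong Jahn–Teller driving force.

[MnBr₄(OH)₂]³−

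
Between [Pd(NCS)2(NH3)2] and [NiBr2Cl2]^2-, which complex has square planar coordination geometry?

[Pd(NCS)2(NH3)2]

For [Pd(NCS)2(NH3)2]: Summing ligand charges against the 0 overall charge gives an oxidation state of +2 for palladium. Palladium is a group-10 element; Pd(II) is therefore d⁸. A 4d d⁸ ion has a large crystal-field splitting; square planar leaves the high-energy d_{x²−y²} orbital empty and maximises CFSE. → square planar.
For [NiBr2Cl2]^2-: Each bromide is −1; each chloride is −1; balancing the −2 overall charge requires Ni(II). Nickel is a group-10 element; Ni(II) is therefore d⁸. Bromide and chloride are weak-field ligands. With weak-field ligands the CFSE gain from square planar is small, so a 3d d⁸ ion takes the sterically preferred tetrahedral geometry. → tetrahedral.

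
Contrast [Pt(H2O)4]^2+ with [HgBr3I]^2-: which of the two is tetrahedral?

[HgBr3I]^2-

For [Pt(H2O)4]^2+: Ligand charges: water is neutral. With an overall charge of +2 the platinum centre must be in the +2 oxidation state. Platinum is a group-10 element; Pt(II) is therefore d⁸. A 5d d⁸ ion has a large crystal-field splitting; square planar leaves the high-energy d_{x²−y²} orbital empty and maximises CFSE. → square planar.
For [HgBr3I]^2-: Ligand charges: each bromide is −1; each iodide is −1. With an overall charge of −2 the mercury centre must be in the +2 oxidation state. Hg sits in group 12, so the d-electron count is 12 − 2 = 10. A d¹⁰ ion has no crystal-field stabilisation preference between square planar and tetrahedral, so four ligands adopt the sterically favoured tetrahedral geometry. → tetrahedral.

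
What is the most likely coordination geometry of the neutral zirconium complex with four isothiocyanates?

Ligand charges: each isothiocyanate is −1. With an overall charge of 0 the zirconium centre must be in the +4 oxidation state.
Zirconium is a group-4 element; Zr(IV) is therefore d⁰.
Coordination number: 4.
A d⁰ ion has no crystal-field stabilisation preference between square planar and tetrahedral, so four ligands adopt the sterically favoured tetrahedral geometry.

tetrahedral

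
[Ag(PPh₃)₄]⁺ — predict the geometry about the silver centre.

tetrahedral

Ligand charges: triphenylphosphine is neutral. With an overall charge of +1 the silver centre must be in the +1 oxidation state.
Ag sits in group 11, so the d-electron count is 11 − 1 = 10.
Coordination number: 4.
A d¹⁰ ion has no crystal-field stabilisation preference between square planar and tetrahedral, so four ligands adopt the sterically favoured tetrahedral geometry.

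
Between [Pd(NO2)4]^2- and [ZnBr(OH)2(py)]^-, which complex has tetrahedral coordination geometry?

For [Pd(NO2)4]^2-: Summing ligand charges against the −2 overall charge gives an oxidation state of +2 for palladium. Palladium is a group-10 element; Pd(II) is therefore d⁸. A 4d d⁸ ion has a large crystal-field splitting; square planar leaves the high-energy d_{x²−y²} orbital empty and maximises CFSE. → square planar.
For [ZnBr(OH)2(py)]^-: Ligand charges: each bromide is −1; each hydroxide is −1; pyridine is neutral. With an overall charge of −1 the zinc centre must be in the +2 oxidation state. Group 12 minus oxidation state 2 gives a d¹⁰ configuration. A d¹⁰ ion has no crystal-field stabilisation preference between square planar and tetrahedral, so four ligands adopt the sterically favoured tetrahedral geometry. → tetrahedral.

[ZnBr(OH)2(py)]^-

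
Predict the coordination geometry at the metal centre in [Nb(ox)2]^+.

tetrahedral

Ligand charges: each oxalate is −2. With an overall charge of +1 the niobium centre must be in the +5 oxidation state.
Group 5 minus oxidation state 5 gives a d⁰ configuration.
Counting donor atoms: 2×oxalate (bidentate) → 4 donors. Coordination number = 4.
A d⁰ ion has no crystal-field stabilisation preference between square planar and tetrahedral, so four ligands adopt the sterically favoured tetrahedral geometry.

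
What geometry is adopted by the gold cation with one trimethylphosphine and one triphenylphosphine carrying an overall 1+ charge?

Trimethylphosphine is neutral; triphenylphosphine is neutral; balancing the +1 overall charge requires Au(I).
Gold is a group-11 element; Au(I) is therefore d¹⁰.
Coordination number: 2.
A d¹⁰ ion with only two ligands adopts a linear arrangement (sp hybridisation; no CFSE preference).

linear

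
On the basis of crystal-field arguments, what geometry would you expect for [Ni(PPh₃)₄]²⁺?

square planar

Triphenylphosphine is neutral; balancing the +2 overall charge requires Ni(II).
Group 10 minus oxidation state 2 gives a d⁸ configuration.
Coordination number: 4.
Triphenylphosphine is a strong-field ligand (high in the spectrochemical series).
A 3d d⁸ ion with strong-field ligands gains enough CFSE to favour square planar over tetrahedral.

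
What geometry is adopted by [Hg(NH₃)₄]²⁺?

Ligand charges: ammonia is neutral. With an overall charge of +2 the mercury centre must be in the +2 oxidation state.
Group 12 minus oxidation state 2 gives a d¹⁰ configuration.
Coordination number: 4.
A d¹⁰ ion has no crystal-field stabilisation preference between square planar and tetrahedral, so four ligands adopt the sterically favoured tetrahedral geometry.

tetrahedral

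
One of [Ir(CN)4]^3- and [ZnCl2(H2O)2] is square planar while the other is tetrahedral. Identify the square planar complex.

[Ir(CN)4]^3-

For [Ir(CN)4]^3-: Ligand charges: each cyanide is −1. With an overall charge of −3 the iridium centre must be in the +1 oxidation state. Iridium is a group-9 element; Ir(I) is therefore d⁸. A 5d d⁸ ion has a large crystal-field splitting; square planar leaves the high-energy d_{x²−y²} orbital empty and maximises CFSE. → square planar.
For [ZnCl2(H2O)2]: Summing ligand charges against the 0 overall charge gives an oxidation state of +2 for zinc. Group 12 minus oxidation state 2 gives a d¹⁰ configuration. A d¹⁰ ion has no crystal-field stabilisation preference between square planar and tetrahedral, so four ligands adopt the sterically favoured tetrahedral geometry. → tetrahedral.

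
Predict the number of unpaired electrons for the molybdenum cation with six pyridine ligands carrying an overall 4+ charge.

2

Pyridine is neutral; balancing the +4 overall charge requires Mo(IV).
Mo sits in group 6, so the d-electron count is 6 − 4 = 2.
In an octahedral field the d² configuration is t₂g²e_g⁰ (only one arrangement possible), giving 2 unpaired electrons.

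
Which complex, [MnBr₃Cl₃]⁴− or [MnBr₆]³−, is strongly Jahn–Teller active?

[MnBr₆]³−

[MnBr₃Cl₃]⁴−: Ligand charges: each bromide is −1; each chloride is −1. With an overall charge of −4 the manganese centre must be in the +2 oxidation state. Group 7 minus oxidation state 2 gives a d⁵ configuration. Bromide and chloride are weak-field ligands for a first-row metal, so the complex is high-spin. The d⁵ configuration leaves the e_g set evenly filled (or empty) — no strong Jahn–Teller driving force.
[MnBr₆]³−: Ligand charges: each bromide is −1. With an overall charge of −3 the manganese centre must be in the +3 oxidation state. Group 7 minus oxidation state 3 gives a d⁴ configuration. Bromide is a weak-field ligand for a first-row metal, so the complex is high-spin. The t₂g³e_g¹ (high-spin) configuration has an unevenly filled e_g set; the Jahn–Teller theorem predicts a tetragonal distortion (typically axial elongation) to lift the degeneracy.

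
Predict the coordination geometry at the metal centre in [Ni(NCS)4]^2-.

Ligand charges: each isothiocyanate is −1. With an overall charge of −2 the nickel centre must be in the +2 oxidation state.
Nickel is a group-10 element; Ni(II) is therefore d⁸.
With 4 monodentate ligands the coordination number is 4.
Isothiocyanate is a weak-field ligand.
With weak-field ligands the CFSE gain from square planar is small, so a 3d d⁸ ion takes the sterically preferred tetrahedral geometry.

tetrahedral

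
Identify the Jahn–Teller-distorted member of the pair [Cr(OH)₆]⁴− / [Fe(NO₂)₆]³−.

[Cr(OH)₆]⁴−

[Cr(OH)₆]⁴−: Each hydroxide is −1; balancing the −4 overall charge requires Cr(II). Cr sits in group 6, so the d-electron count is 6 − 2 = 4. Hydroxide is a weak-field ligand for a first-row metal, so the complex is high-spin. The t₂g³e_g¹ (high-spin) configuration has an unevenly filled e_g set; the Jahn–Teller theorem predicts a tetragonal distortion (typically axial elongation) to lift the degeneracy.
[Fe(NO₂)₆]³−: Each nitro (N-bound nitrite) is −1; balancing the −3 overall charge requires Fe(III). Fe sits in group 8, so the d-electron count is 8 − 3 = 5. Nitro (N-bound nitrite) is a strong-field ligand (high in the spectrochemical series) for a first-row metal, so the complex is low-spin. The d⁵ configuration leaves the e_g set evenly filled (or empty) — no strong Jahn–Teller driving force.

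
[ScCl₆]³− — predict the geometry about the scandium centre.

Ligand charges: each chloride is −1. With an overall charge of −3 the scandium centre must be in the +3 oxidation state.
Sc sits in group 3, so the d-electron count is 3 − 3 = 0.
With 6 monodentate ligands the coordination number is 6.
Six donors around a single metal centre give an octahedral coordination sphere.

octahedral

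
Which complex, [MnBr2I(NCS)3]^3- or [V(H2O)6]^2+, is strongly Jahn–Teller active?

[MnBr2I(NCS)3]^3-: Summing ligand charges against the −3 overall charge gives an oxidation state of +3 for manganese. Manganese is a group-7 element; Mn(III) is therefore d⁴. Bromide, iodide, and isothiocyanate are weak-field ligands for a first-row metal, so the complex is high-spin. The t₂g³e_g¹ (high-spin) configuration has an unevenly filled e_g set; the Jahn–Teller theorem predicts a tetragonal distortion (typically axial elongation) to lift the degeneracy.
[V(H2O)6]^2+: Ligand charges: water is neutral. With an overall charge of +2 the vanadium centre must be in the +2 oxidation state. V sits in group 5, so the d-electron count is 5 − 2 = 3. The d³ configuration leaves the e_g set evenly filled (or empty) — no strong Jahn–Teller driving force.

[MnBr2I(NCS)3]^3-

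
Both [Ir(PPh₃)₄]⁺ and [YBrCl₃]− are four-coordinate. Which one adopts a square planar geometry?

For [Ir(PPh₃)₄]⁺: Summing ligand charges against the +1 overall charge gives an oxidation state of +1 for iridium. Group 9 minus oxidation state 1 gives a d⁸ configuration. A 5d d⁸ ion has a large crystal-field splitting; square planar leaves the high-energy d_{x²−y²} orbital empty and maximises CFSE. → square planar.
For [YBrCl₃]−: Each bromide is −1; each chloride is −1; balancing the −1 overall charge requires Y(III). Group 3 minus oxidation state 3 gives a d⁰ configuration. A d⁰ ion has no crystal-field stabilisation preference between square planar and tetrahedral, so four ligands adopt the sterically favoured tetrahedral geometry. → tetrahedral.

[Ir(PPh₃)₄]⁺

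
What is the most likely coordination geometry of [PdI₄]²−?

square planar

Summing ligand charges against the −2 overall charge gives an oxidation state of +2 for palladium.
Group 10 minus oxidation state 2 gives a d⁸ configuration.
With 4 monodentate ligands the coordination number is 4.
A 4d d⁸ ion has a large crystal-field splitting; square planar leaves the high-energy d_{x²−y²} orbital empty and maximises CFSE.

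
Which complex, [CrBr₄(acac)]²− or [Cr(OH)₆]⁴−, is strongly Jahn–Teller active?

[CrBr₄(acac)]²−: Ligand charges: each bromide is −1; each acetylacetonate is −1. With an overall charge of −2 the chromium centre must be in the +3 oxidation state. Chromium is a group-6 element; Cr(III) is therefore d³. The d³ configuration leaves the e_g set evenly filled (or empty) — no strong Jahn–Teller driving force.
[Cr(OH)₆]⁴−: Each hydroxide is −1; balancing the −4 overall charge requires Cr(II). Group 6 minus oxidation state 2 gives a d⁴ configuration. Hydroxide is a weak-field ligand for a first-row metal, so the complex is high-spin. The t₂g³e_g¹ (high-spin) configuration has an unevenly filled e_g set; the Jahn–Teller theorem predicts a tetragonal distortion (typically axial elongation) to lift the degeneracy.

[Cr(OH)₆]⁴−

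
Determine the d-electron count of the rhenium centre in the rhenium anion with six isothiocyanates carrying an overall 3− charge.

Each isothiocyanate is −1; balancing the −3 overall charge requires Re(III).
Rhenium is a group-7 element; Re(III) is therefore d⁴.

d⁴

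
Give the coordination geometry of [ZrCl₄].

Summing ligand charges against the 0 overall charge gives an oxidation state of +4 for zirconium.
Zirconium is a group-4 element; Zr(IV) is therefore d⁰.
With 4 monodentate ligands the coordination number is 4.
A d⁰ ion has no crystal-field stabilisation preference between square planar and tetrahedral, so four ligands adopt the sterically favoured tetrahedral geometry.

tetrahedral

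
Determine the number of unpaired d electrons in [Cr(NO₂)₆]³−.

3 unpaired electrons

Each nitro (N-bound nitrite) is −1; balancing the −3 overall charge requires Cr(III).
Cr sits in group 6, so the d-electron count is 6 − 3 = 3.
In an octahedral field the d³ configuration is t₂g³e_g⁰ (only one arrangement possible), giving 3 unpaired electrons.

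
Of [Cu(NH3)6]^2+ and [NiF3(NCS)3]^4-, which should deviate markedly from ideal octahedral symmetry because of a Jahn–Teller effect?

[Cu(NH3)6]^2+

[Cu(NH3)6]^2+: Summing ligand charges against the +2 overall charge gives an oxidation state of +2 for copper. Copper is a group-11 element; Cu(II) is therefore d⁹. The t₂g⁶e_g³ configuration has an unevenly filled e_g set; the Jahn–Teller theorem predicts a tetragonal distortion (typically axial elongation) to lift the degeneracy.
[NiF3(NCS)3]^4-: Summing ligand charges against the −4 overall charge gives an oxidation state of +2 for nickel. Nickel is a group-10 element; Ni(II) is therefore d⁸. The d⁸ configuration leaves the e_g set evenly filled (or empty) — no strong Jahn–Teller driving force.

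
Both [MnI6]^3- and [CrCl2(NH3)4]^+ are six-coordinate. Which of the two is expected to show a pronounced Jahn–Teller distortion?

[MnI6]^3-

[MnI6]^3-: Summing ligand charges against the −3 overall charge gives an oxidation state of +3 for manganese. Group 7 minus oxidation state 3 gives a d⁴ configuration. Iodide is a weak-field ligand for a first-row metal, so the complex is high-spin. The t₂g³e_g¹ (high-spin) configuration has an unevenly filled e_g set; the Jahn–Teller theorem predicts a tetragonal distortion (typically axial elongation) to lift the degeneracy.
[CrCl2(NH3)4]^+: Ligand charges: each chloride is −1; ammonia is neutral. With an overall charge of +1 the chromium centre must be in the +3 oxidation state. Group 6 minus oxidation state 3 gives a d³ configuration. The d³ configuration leaves the e_g set evenly filled (or empty) — no strong Jahn–Teller driving force.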